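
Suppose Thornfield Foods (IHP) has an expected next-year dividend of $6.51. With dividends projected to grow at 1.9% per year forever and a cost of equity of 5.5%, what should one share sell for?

$180.83

Gordon growth model: P₀ = D₁/(r − g), with D₁ = 6.51 given directly.
P₀ = 6.5100 / (0.055 − 0.019) = 6.5100 / 0.036 = 180.8333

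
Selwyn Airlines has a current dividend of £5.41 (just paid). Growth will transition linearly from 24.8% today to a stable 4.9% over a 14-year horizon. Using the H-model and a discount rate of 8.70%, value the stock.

H-model: P₀ = D₀[(1+g_L) + H(g_S−g_L)]/(r−g_L), with H = 14/2 = 7.
P₀ = 5.41 × [(1+0.049) + 7×(0.248−0.049)] / (0.087−0.049)
   = 5.41 × 2.4420 / 0.038 = 347.6637

£347.66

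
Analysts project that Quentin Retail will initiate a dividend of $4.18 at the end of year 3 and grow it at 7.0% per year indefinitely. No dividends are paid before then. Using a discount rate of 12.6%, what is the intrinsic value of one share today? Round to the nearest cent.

$58.87

Deferred-dividend DDM. At t=2 the remaining stream is a growing perpetuity with first payment D_3 = 4.18.
V_2 = D_3/(r−g) = 4.18/(0.126−0.07) = 74.6429
P₀ = V_2/(1+r)^2 = 74.6429/(1+0.126)^2 = 58.8724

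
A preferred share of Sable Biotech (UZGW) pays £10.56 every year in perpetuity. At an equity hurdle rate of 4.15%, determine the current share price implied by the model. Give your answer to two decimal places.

Zero-growth DDM (perpetuity): P₀ = D/r = 10.56 / 0.0415 = 254.4578

£254.46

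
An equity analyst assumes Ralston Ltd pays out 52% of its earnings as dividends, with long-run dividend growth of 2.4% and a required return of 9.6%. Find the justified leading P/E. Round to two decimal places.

Justified leading P/E = b/(r−g) = 0.52/(0.096−0.024) = 7.2222

7.22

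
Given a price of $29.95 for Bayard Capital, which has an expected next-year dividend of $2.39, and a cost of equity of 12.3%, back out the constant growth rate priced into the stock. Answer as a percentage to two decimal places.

From P₀ = D₁/(r − g), the implied growth is g = r − D₁/P₀.
g = 0.123 − 2.39/29.95 = 0.123 − 0.07980 = 0.04320

4.32%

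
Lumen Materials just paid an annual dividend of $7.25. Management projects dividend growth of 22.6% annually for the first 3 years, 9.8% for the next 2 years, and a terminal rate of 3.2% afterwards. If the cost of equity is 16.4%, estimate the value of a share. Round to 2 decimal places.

Three-stage DDM. Project D₁…D_5; terminal Gordon value at t=5 with g = 0.032; discount at r = 0.164.
D_1 = 8.8885
D_2 = 10.8973
D_3 = 13.3601
D_4 = 14.6694
D_5 = 16.1070
TV_5 = 16.6224/(0.164−0.032) = 125.9273
P₀ = Σ Dₜ/(1+r)ᵗ + TV_5/(1+r)^5 = 98.6118

$98.61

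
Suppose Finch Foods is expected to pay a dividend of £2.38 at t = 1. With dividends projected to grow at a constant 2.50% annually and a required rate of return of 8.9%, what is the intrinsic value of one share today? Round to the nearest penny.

Gordon growth model: P₀ = D₁/(r − g), with D₁ = 2.38 given directly.
P₀ = 2.3800 / (0.089 − 0.025) = 2.3800 / 0.064 = 37.1875

£37.19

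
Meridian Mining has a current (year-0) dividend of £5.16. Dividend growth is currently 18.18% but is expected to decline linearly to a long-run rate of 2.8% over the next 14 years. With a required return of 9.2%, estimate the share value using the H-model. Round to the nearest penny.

£169.68

H-model: P₀ = D₀[(1+g_L) + H(g_S−g_L)]/(r−g_L), with H = 14/2 = 7.
P₀ = 5.16 × [(1+0.028) + 7×(0.1818−0.028)] / (0.092−0.028)
   = 5.16 × 2.1046 / 0.064 = 169.6834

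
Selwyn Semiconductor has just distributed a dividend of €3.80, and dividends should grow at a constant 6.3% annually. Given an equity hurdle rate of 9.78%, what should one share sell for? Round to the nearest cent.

Gordon growth model: P₀ = D₁/(r − g). D₁ = 3.80 × (1 + 0.063) = 4.0394.
P₀ = 4.0394 / (0.0978 − 0.063) = 4.0394 / 0.0348 = 116.0747

€116.07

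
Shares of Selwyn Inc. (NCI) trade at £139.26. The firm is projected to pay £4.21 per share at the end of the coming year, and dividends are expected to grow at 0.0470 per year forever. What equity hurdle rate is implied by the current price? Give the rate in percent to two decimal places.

Rearranging the constant-growth DDM: r = D₁/P₀ + g.
r = 4.2100 / 139.26 + 0.047 = 0.03023 + 0.047 = 0.07723

7.72%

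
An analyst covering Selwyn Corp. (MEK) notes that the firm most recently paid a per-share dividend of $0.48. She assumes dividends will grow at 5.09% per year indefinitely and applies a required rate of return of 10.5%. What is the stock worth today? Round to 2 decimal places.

Gordon growth model: P₀ = D₁/(r − g). D₁ = 0.48 × (1 + 0.0509) = 0.5044.
P₀ = 0.5044 / (0.105 − 0.0509) = 0.5044 / 0.0541 = 9.3241

$9.32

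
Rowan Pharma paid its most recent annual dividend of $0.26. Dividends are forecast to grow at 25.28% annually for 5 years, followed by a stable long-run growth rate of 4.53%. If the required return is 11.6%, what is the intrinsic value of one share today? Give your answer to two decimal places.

$8.72

Two-stage DDM. Project D₁…D_5 at 0.2528, terminal growth 0.0453, discount at r = 0.116.
D_1 = 0.3257
D_2 = 0.4081
D_3 = 0.5112
D_4 = 0.6405
D_5 = 0.8024
Terminal value at t=5: TV = D_6/(r−g) = 0.8387/(0.116−0.0453) = 11.8632
P₀ = 0.3257/(1+0.116)^1 + 0.4081/(1+0.116)^2 + 0.5112/(1+0.116)^3 + 0.6405/(1+0.116)^4 + 0.8024/(1+0.116)^5 + 11.8632/(1+0.116)^5 = 8.7168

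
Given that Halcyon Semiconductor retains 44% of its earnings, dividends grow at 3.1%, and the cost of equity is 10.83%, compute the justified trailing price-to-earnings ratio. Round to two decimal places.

Payout ratio b = 1 − 0.44 = 0.56.
Justified trailing P/E = b(1+g)/(r−g) = 0.56×(1+0.031)/(0.1083−0.031) = 7.4691

7.47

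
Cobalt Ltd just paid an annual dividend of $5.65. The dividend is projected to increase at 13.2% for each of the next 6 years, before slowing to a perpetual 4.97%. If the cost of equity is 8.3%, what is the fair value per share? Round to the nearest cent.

Two-stage DDM. Project D₁…D_6 at 0.132, terminal growth 0.0497, discount at r = 0.083.
D_1 = 6.3958
D_2 = 7.2400
D_3 = 8.1957
D_4 = 9.2776
D_5 = 10.5022
D_6 = 11.8885
Terminal value at t=6: TV = D_7/(r−g) = 12.4794/(0.083−0.0497) = 374.7555
P₀ = 6.3958/(1+0.083)^1 + 7.2400/(1+0.083)^2 + 8.1957/(1+0.083)^3 + 9.2776/(1+0.083)^4 + 10.5022/(1+0.083)^5 + 11.8885/(1+0.083)^6 + 374.7555/(1+0.083)^6 = 271.9534

$271.95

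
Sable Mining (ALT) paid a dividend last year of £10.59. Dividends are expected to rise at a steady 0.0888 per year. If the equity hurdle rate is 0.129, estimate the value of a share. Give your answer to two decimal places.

£286.83

Gordon growth model: P₀ = D₁/(r − g). D₁ = 10.59 × (1 + 0.0888) = 11.5304.
P₀ = 11.5304 / (0.129 − 0.0888) = 11.5304 / 0.0402 = 286.8257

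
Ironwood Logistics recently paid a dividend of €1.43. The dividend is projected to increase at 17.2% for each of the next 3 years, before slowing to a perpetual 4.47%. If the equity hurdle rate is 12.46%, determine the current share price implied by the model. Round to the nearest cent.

€25.82

Two-stage DDM. Project D₁…D_3 at 0.172, terminal growth 0.0447, discount at r = 0.1246.
D_1 = 1.6760
D_2 = 1.9642
D_3 = 2.3021
Terminal value at t=3: TV = D_4/(r−g) = 2.4050/(0.1246−0.0447) = 30.0998
P₀ = 1.6760/(1+0.1246)^1 + 1.9642/(1+0.1246)^2 + 2.3021/(1+0.1246)^3 + 30.0998/(1+0.1246)^3 = 25.8245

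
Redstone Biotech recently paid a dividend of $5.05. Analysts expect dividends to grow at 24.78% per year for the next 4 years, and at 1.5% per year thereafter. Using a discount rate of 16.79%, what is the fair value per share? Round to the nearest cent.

$67.58

Two-stage DDM. Project D₁…D_4 at 0.2478, terminal growth 0.015, discount at r = 0.1679.
D_1 = 6.3014
D_2 = 7.8629
D_3 = 9.8113
D_4 = 12.2425
Terminal value at t=4: TV = D_5/(r−g) = 12.4262/(0.1679−0.015) = 81.2699
P₀ = 6.3014/(1+0.1679)^1 + 7.8629/(1+0.1679)^2 + 9.8113/(1+0.1679)^3 + 12.2425/(1+0.1679)^4 + 81.2699/(1+0.1679)^4 = 67.5819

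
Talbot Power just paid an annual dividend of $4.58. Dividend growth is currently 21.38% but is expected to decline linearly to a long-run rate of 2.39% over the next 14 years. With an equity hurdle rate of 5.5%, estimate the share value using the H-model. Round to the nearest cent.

H-model: P₀ = D₀[(1+g_L) + H(g_S−g_L)]/(r−g_L), with H = 14/2 = 7.
P₀ = 4.58 × [(1+0.0239) + 7×(0.2138−0.0239)] / (0.055−0.0239)
   = 4.58 × 2.3532 / 0.0311 = 346.5484

$346.55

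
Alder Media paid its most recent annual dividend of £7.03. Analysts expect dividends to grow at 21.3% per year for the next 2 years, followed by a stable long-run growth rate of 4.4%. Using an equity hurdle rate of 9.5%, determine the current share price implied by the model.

£193.01

Two-stage DDM. Project D₁…D_2 at 0.213, terminal growth 0.044, discount at r = 0.095.
D_1 = 8.5274
D_2 = 10.3437
Terminal value at t=2: TV = D_3/(r−g) = 10.7988/(0.095−0.044) = 211.7421
P₀ = 8.5274/(1+0.095)^1 + 10.3437/(1+0.095)^2 + 211.7421/(1+0.095)^2 = 193.0096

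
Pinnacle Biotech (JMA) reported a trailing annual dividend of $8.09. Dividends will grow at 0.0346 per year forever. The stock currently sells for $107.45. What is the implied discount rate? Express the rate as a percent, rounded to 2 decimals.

11.25%

Rearranging the constant-growth DDM: r = D₁/P₀ + g.
D₁ = 8.09 × (1 + 0.0346) = 8.3699.
r = 8.3699 / 107.45 + 0.0346 = 0.07790 + 0.0346 = 0.11250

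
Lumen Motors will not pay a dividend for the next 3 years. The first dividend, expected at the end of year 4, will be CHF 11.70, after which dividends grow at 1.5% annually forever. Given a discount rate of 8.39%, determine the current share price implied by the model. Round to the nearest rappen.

Deferred-dividend DDM. At t=3 the remaining stream is a growing perpetuity with first payment D_4 = 11.70.
V_3 = D_4/(r−g) = 11.70/(0.0839−0.015) = 169.8113
P₀ = V_3/(1+r)^3 = 169.8113/(1+0.0839)^3 = 133.3518

CHF 133.35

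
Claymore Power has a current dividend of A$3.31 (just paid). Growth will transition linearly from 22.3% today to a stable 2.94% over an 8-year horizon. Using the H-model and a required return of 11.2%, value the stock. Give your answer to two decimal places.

A$72.28

H-model: P₀ = D₀[(1+g_L) + H(g_S−g_L)]/(r−g_L), with H = 8/2 = 4.
P₀ = 3.31 × [(1+0.0294) + 4×(0.223−0.0294)] / (0.112−0.0294)
   = 3.31 × 1.8038 / 0.0826 = 72.2830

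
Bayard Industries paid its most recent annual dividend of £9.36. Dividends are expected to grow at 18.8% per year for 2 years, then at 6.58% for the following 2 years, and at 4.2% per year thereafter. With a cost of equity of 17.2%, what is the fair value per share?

Three-stage DDM. Project D₁…D_4; terminal Gordon value at t=4 with g = 0.042; discount at r = 0.172.
D_1 = 11.1197
D_2 = 13.2102
D_3 = 14.0794
D_4 = 15.0058
TV_4 = 15.6361/(0.172−0.042) = 120.2775
P₀ = Σ Dₜ/(1+r)ᵗ + TV_4/(1+r)^4 = 99.5534

£99.55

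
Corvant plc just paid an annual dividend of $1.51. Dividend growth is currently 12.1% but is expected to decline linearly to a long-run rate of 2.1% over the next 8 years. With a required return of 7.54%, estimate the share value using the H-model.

H-model: P₀ = D₀[(1+g_L) + H(g_S−g_L)]/(r−g_L), with H = 8/2 = 4.
P₀ = 1.51 × [(1+0.021) + 4×(0.121−0.021)] / (0.0754−0.021)
   = 1.51 × 1.4210 / 0.0544 = 39.4432

$39.44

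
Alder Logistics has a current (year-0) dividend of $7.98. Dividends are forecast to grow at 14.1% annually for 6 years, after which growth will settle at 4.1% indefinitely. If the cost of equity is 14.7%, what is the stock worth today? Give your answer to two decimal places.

$122.95

Two-stage DDM. Project D₁…D_6 at 0.141, terminal growth 0.041, discount at r = 0.147.
D_1 = 9.1052
D_2 = 10.3890
D_3 = 11.8539
D_4 = 13.5253
D_5 = 15.4323
D_6 = 17.6083
Terminal value at t=6: TV = D_7/(r−g) = 18.3302/(0.147−0.041) = 172.9265
P₀ = 9.1052/(1+0.147)^1 + 10.3890/(1+0.147)^2 + 11.8539/(1+0.147)^3 + 13.5253/(1+0.147)^4 + 15.4323/(1+0.147)^5 + 17.6083/(1+0.147)^6 + 172.9265/(1+0.147)^6 = 122.9528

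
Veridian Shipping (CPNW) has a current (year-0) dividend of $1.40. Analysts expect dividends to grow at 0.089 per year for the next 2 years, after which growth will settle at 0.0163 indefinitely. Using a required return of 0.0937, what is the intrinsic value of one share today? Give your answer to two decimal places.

$21.01

Two-stage DDM. Project D₁…D_2 at 0.089, terminal growth 0.0163, discount at r = 0.0937.
D_1 = 1.5246
D_2 = 1.6603
Terminal value at t=2: TV = D_3/(r−g) = 1.6874/(0.0937−0.0163) = 21.8004
P₀ = 1.5246/(1+0.0937)^1 + 1.6603/(1+0.0937)^2 + 21.8004/(1+0.0937)^2 = 21.0070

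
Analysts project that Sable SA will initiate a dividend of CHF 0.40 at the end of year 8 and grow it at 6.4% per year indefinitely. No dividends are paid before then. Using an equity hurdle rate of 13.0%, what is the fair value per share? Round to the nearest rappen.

CHF 2.58

Deferred-dividend DDM. At t=7 the remaining stream is a growing perpetuity with first payment D_8 = 0.40.
V_7 = D_8/(r−g) = 0.40/(0.13−0.064) = 6.0606
P₀ = V_7/(1+r)^7 = 6.0606/(1+0.13)^7 = 2.5761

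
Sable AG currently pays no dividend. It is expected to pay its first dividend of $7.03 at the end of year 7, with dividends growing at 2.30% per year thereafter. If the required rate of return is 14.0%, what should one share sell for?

Deferred-dividend DDM. At t=6 the remaining stream is a growing perpetuity with first payment D_7 = 7.03.
V_6 = D_7/(r−g) = 7.03/(0.14−0.023) = 60.0855
P₀ = V_6/(1+r)^6 = 60.0855/(1+0.14)^6 = 27.3741

$27.37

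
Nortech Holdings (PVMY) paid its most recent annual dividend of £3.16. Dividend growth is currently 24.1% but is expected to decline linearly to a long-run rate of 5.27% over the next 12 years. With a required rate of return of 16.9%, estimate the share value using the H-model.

£59.30

H-model: P₀ = D₀[(1+g_L) + H(g_S−g_L)]/(r−g_L), with H = 12/2 = 6.
P₀ = 3.16 × [(1+0.0527) + 6×(0.241−0.0527)] / (0.169−0.0527)
   = 3.16 × 2.1825 / 0.1163 = 59.3009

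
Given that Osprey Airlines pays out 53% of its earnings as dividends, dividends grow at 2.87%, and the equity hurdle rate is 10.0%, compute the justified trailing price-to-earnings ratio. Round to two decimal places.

Justified trailing P/E = b(1+g)/(r−g) = 0.53×(1+0.0287)/(0.1−0.0287) = 7.6467

7.65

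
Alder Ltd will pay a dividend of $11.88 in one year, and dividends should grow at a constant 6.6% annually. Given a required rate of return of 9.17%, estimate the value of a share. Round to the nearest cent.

$462.26

Gordon growth model: P₀ = D₁/(r − g), with D₁ = 11.88 given directly.
P₀ = 11.8800 / (0.0917 − 0.066) = 11.8800 / 0.0257 = 462.2568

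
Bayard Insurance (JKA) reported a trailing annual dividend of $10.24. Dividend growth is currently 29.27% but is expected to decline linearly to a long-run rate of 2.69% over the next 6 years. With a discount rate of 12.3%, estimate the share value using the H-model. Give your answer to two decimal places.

$194.39

H-model: P₀ = D₀[(1+g_L) + H(g_S−g_L)]/(r−g_L), with H = 6/2 = 3.
P₀ = 10.24 × [(1+0.0269) + 3×(0.2927−0.0269)] / (0.123−0.0269)
   = 10.24 × 1.8243 / 0.0961 = 194.3895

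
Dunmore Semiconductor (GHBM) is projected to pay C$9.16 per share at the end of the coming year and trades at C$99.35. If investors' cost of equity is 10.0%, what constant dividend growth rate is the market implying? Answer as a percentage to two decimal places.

From P₀ = D₁/(r − g), the implied growth is g = r − D₁/P₀.
g = 0.1 − 9.16/99.35 = 0.1 − 0.09220 = 0.00780

0.78%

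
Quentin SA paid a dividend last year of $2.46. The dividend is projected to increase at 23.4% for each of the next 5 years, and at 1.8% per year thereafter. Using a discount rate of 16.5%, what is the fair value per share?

$37.38

Two-stage DDM. Project D₁…D_5 at 0.234, terminal growth 0.018, discount at r = 0.165.
D_1 = 3.0356
D_2 = 3.7460
D_3 = 4.6225
D_4 = 5.7042
D_5 = 7.0390
Terminal value at t=5: TV = D_6/(r−g) = 7.1657/(0.165−0.018) = 48.7463
P₀ = 3.0356/(1+0.165)^1 + 3.7460/(1+0.165)^2 + 4.6225/(1+0.165)^3 + 5.7042/(1+0.165)^4 + 7.0390/(1+0.165)^5 + 48.7463/(1+0.165)^5 = 37.3809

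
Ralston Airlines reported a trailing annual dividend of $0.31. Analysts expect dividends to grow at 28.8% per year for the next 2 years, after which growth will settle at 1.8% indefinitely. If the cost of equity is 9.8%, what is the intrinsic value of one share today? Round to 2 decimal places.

Two-stage DDM. Project D₁…D_2 at 0.288, terminal growth 0.018, discount at r = 0.098.
D_1 = 0.3993
D_2 = 0.5143
Terminal value at t=2: TV = D_3/(r−g) = 0.5235/(0.098−0.018) = 6.5441
P₀ = 0.3993/(1+0.098)^1 + 0.5143/(1+0.098)^2 + 6.5441/(1+0.098)^2 = 6.2183

$6.22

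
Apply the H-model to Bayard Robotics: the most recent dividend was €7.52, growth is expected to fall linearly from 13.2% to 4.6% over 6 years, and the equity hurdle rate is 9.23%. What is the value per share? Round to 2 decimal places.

H-model: P₀ = D₀[(1+g_L) + H(g_S−g_L)]/(r−g_L), with H = 6/2 = 3.
P₀ = 7.52 × [(1+0.046) + 3×(0.132−0.046)] / (0.0923−0.046)
   = 7.52 × 1.3040 / 0.0463 = 211.7944

€211.79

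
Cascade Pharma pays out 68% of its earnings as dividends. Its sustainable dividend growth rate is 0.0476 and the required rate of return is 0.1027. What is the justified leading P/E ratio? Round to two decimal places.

Justified leading P/E = b/(r−g) = 0.68/(0.1027−0.0476) = 12.3412

12.34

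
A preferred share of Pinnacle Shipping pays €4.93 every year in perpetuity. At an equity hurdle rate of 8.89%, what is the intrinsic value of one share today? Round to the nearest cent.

Zero-growth DDM (perpetuity): P₀ = D/r = 4.93 / 0.0889 = 55.4556

€55.46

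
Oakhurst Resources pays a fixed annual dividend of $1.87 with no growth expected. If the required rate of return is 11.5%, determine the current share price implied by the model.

Zero-growth DDM (perpetuity): P₀ = D/r = 1.87 / 0.115 = 16.2609

$16.26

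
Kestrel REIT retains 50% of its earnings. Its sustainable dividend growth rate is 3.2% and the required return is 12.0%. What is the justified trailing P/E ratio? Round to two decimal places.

Payout ratio b = 1 − 0.50 = 0.50.
Justified trailing P/E = b(1+g)/(r−g) = 0.50×(1+0.032)/(0.12−0.032) = 5.8636

5.86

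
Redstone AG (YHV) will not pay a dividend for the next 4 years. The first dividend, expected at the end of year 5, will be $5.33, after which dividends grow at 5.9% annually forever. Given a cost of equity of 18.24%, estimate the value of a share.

$22.10

Deferred-dividend DDM. At t=4 the remaining stream is a growing perpetuity with first payment D_5 = 5.33.
V_4 = D_5/(r−g) = 5.33/(0.1824−0.059) = 43.1929
P₀ = V_4/(1+r)^4 = 43.1929/(1+0.1824)^4 = 22.0981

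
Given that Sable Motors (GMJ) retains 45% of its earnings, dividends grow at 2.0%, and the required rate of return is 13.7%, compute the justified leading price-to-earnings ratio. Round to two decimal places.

4.70

Payout ratio b = 1 − 0.45 = 0.55.
Justified leading P/E = b/(r−g) = 0.55/(0.137−0.02) = 4.7009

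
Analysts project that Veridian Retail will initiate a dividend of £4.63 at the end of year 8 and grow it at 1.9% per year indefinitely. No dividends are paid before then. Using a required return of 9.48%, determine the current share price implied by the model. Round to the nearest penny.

£32.40

Deferred-dividend DDM. At t=7 the remaining stream is a growing perpetuity with first payment D_8 = 4.63.
V_7 = D_8/(r−g) = 4.63/(0.0948−0.019) = 61.0818
P₀ = V_7/(1+r)^7 = 61.0818/(1+0.0948)^7 = 32.4017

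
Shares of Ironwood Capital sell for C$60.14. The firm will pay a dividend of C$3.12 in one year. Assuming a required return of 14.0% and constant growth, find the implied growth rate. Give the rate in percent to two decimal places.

From P₀ = D₁/(r − g), the implied growth is g = r − D₁/P₀.
g = 0.14 − 3.12/60.14 = 0.14 − 0.05188 = 0.08812

8.81%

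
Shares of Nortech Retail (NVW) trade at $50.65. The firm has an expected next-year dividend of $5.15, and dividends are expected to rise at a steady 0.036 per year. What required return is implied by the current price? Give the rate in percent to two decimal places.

13.77%

Rearranging the constant-growth DDM: r = D₁/P₀ + g.
r = 5.1500 / 50.65 + 0.036 = 0.10168 + 0.036 = 0.13768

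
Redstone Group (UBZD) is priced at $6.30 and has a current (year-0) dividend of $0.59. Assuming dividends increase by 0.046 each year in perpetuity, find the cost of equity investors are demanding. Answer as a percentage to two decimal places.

Rearranging the constant-growth DDM: r = D₁/P₀ + g.
D₁ = 0.59 × (1 + 0.046) = 0.6171.
r = 0.6171 / 6.30 + 0.046 = 0.09796 + 0.046 = 0.14396

14.40%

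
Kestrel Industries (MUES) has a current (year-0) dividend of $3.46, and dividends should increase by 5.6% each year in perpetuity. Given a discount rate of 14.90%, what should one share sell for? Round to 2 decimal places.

Gordon growth model: P₀ = D₁/(r − g). D₁ = 3.46 × (1 + 0.056) = 3.6538.
P₀ = 3.6538 / (0.149 − 0.056) = 3.6538 / 0.093 = 39.2877

$39.29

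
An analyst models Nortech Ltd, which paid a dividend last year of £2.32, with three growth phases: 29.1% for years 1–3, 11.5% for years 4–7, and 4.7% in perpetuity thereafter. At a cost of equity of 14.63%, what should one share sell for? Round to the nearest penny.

£52.53

Three-stage DDM. Project D₁…D_7; terminal Gordon value at t=7 with g = 0.047; discount at r = 0.1463.
D_1 = 2.9951
D_2 = 3.8667
D_3 = 4.9919
D_4 = 5.5660
D_5 = 6.2061
D_6 = 6.9198
D_7 = 7.7155
TV_7 = 8.0782/(0.1463−0.047) = 81.3511
P₀ = Σ Dₜ/(1+r)ᵗ + TV_7/(1+r)^7 = 52.5264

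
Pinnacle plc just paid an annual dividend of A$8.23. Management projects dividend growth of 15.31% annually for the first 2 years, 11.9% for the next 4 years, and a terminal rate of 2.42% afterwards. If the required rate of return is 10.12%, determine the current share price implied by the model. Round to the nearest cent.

A$183.20

Three-stage DDM. Project D₁…D_6; terminal Gordon value at t=6 with g = 0.0242; discount at r = 0.1012.
D_1 = 9.4900
D_2 = 10.9429
D_3 = 12.2451
D_4 = 13.7023
D_5 = 15.3329
D_6 = 17.1575
TV_6 = 17.5727/(0.1012−0.0242) = 228.2171
P₀ = Σ Dₜ/(1+r)ᵗ + TV_6/(1+r)^6 = 183.2032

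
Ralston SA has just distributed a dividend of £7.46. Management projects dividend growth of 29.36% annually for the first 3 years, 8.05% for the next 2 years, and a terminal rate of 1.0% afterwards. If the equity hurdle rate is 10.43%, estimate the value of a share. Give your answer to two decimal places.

Three-stage DDM. Project D₁…D_5; terminal Gordon value at t=5 with g = 0.01; discount at r = 0.1043.
D_1 = 9.6503
D_2 = 12.4836
D_3 = 16.1487
D_4 = 17.4487
D_5 = 18.8533
TV_5 = 19.0419/(0.1043−0.01) = 201.9287
P₀ = Σ Dₜ/(1+r)ᵗ + TV_5/(1+r)^5 = 177.1404

£177.14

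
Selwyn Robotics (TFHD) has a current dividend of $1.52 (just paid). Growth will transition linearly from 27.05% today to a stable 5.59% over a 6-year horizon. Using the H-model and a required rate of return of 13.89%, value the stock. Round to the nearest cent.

H-model: P₀ = D₀[(1+g_L) + H(g_S−g_L)]/(r−g_L), with H = 6/2 = 3.
P₀ = 1.52 × [(1+0.0559) + 3×(0.2705−0.0559)] / (0.1389−0.0559)
   = 1.52 × 1.6997 / 0.083 = 31.1270

$31.13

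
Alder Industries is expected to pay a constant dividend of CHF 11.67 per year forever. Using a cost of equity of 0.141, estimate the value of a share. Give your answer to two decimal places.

Zero-growth DDM (perpetuity): P₀ = D/r = 11.67 / 0.141 = 82.7660

CHF 82.77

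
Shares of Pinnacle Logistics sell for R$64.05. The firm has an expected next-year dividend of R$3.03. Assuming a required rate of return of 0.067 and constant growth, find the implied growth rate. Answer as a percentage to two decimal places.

From P₀ = D₁/(r − g), the implied growth is g = r − D₁/P₀.
g = 0.067 − 3.03/64.05 = 0.067 − 0.04731 = 0.01969

1.97%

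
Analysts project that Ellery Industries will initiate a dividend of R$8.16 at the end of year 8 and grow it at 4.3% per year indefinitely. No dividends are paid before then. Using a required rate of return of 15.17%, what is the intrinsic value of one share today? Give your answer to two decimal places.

R$27.93

Deferred-dividend DDM. At t=7 the remaining stream is a growing perpetuity with first payment D_8 = 8.16.
V_7 = D_8/(r−g) = 8.16/(0.1517−0.043) = 75.0690
P₀ = V_7/(1+r)^7 = 75.0690/(1+0.1517)^7 = 27.9309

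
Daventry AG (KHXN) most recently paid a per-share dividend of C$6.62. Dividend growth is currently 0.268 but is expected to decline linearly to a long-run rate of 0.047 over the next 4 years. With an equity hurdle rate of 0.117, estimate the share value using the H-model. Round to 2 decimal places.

H-model: P₀ = D₀[(1+g_L) + H(g_S−g_L)]/(r−g_L), with H = 4/2 = 2.
P₀ = 6.62 × [(1+0.047) + 2×(0.268−0.047)] / (0.117−0.047)
   = 6.62 × 1.4890 / 0.07 = 140.8169

C$140.82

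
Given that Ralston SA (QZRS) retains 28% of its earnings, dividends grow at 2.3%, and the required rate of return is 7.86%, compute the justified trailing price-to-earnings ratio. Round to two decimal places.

Payout ratio b = 1 − 0.28 = 0.72.
Justified trailing P/E = b(1+g)/(r−g) = 0.72×(1+0.023)/(0.0786−0.023) = 13.2475

13.25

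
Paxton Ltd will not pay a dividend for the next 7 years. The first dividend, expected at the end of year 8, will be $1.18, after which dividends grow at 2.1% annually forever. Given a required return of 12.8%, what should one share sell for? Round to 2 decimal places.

$4.75

Deferred-dividend DDM. At t=7 the remaining stream is a growing perpetuity with first payment D_8 = 1.18.
V_7 = D_8/(r−g) = 1.18/(0.128−0.021) = 11.0280
P₀ = V_7/(1+r)^7 = 11.0280/(1+0.128)^7 = 4.7461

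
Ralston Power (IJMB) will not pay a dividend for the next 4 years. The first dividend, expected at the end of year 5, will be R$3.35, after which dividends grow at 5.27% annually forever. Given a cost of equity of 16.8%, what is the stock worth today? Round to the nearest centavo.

R$15.61

Deferred-dividend DDM. At t=4 the remaining stream is a growing perpetuity with first payment D_5 = 3.35.
V_4 = D_5/(r−g) = 3.35/(0.168−0.0527) = 29.0546
P₀ = V_4/(1+r)^4 = 29.0546/(1+0.168)^4 = 15.6115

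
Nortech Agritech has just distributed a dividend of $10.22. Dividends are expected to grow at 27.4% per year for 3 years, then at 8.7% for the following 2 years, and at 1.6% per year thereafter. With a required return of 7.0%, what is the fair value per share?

Three-stage DDM. Project D₁…D_5; terminal Gordon value at t=5 with g = 0.016; discount at r = 0.07.
D_1 = 13.0203
D_2 = 16.5878
D_3 = 21.1329
D_4 = 22.9715
D_5 = 24.9700
TV_5 = 25.3695/(0.07−0.016) = 469.8056
P₀ = Σ Dₜ/(1+r)ᵗ + TV_5/(1+r)^5 = 414.2007

$414.20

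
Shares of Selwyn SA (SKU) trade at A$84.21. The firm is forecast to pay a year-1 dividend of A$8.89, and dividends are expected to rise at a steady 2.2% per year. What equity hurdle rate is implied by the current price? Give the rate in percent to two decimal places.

12.76%

Rearranging the constant-growth DDM: r = D₁/P₀ + g.
r = 8.8900 / 84.21 + 0.022 = 0.10557 + 0.022 = 0.12757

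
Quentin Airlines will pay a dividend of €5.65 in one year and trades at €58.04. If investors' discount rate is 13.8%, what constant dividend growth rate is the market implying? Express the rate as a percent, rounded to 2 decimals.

4.07%

From P₀ = D₁/(r − g), the implied growth is g = r − D₁/P₀.
g = 0.138 − 5.65/58.04 = 0.138 − 0.09735 = 0.04065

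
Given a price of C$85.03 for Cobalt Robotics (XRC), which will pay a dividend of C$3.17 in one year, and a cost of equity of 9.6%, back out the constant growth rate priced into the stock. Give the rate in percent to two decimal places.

From P₀ = D₁/(r − g), the implied growth is g = r − D₁/P₀.
g = 0.096 − 3.17/85.03 = 0.096 − 0.03728 = 0.05872

5.87%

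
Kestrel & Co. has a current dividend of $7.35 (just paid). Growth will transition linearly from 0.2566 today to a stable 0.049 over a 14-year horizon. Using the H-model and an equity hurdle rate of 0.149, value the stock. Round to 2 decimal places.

H-model: P₀ = D₀[(1+g_L) + H(g_S−g_L)]/(r−g_L), with H = 14/2 = 7.
P₀ = 7.35 × [(1+0.049) + 7×(0.2566−0.049)] / (0.149−0.049)
   = 7.35 × 2.5022 / 0.1 = 183.9117

$183.91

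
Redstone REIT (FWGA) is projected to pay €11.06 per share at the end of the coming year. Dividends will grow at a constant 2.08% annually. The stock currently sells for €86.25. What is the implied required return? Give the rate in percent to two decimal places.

14.90%

Rearranging the constant-growth DDM: r = D₁/P₀ + g.
r = 11.0600 / 86.25 + 0.0208 = 0.12823 + 0.0208 = 0.14903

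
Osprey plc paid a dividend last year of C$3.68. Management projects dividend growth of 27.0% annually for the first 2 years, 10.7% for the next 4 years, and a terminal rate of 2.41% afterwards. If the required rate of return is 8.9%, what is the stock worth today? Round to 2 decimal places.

Three-stage DDM. Project D₁…D_6; terminal Gordon value at t=6 with g = 0.0241; discount at r = 0.089.
D_1 = 4.6736
D_2 = 5.9355
D_3 = 6.5706
D_4 = 7.2736
D_5 = 8.0519
D_6 = 8.9134
TV_6 = 9.1283/(0.089−0.0241) = 140.6512
P₀ = Σ Dₜ/(1+r)ᵗ + TV_6/(1+r)^6 = 114.4863

C$114.49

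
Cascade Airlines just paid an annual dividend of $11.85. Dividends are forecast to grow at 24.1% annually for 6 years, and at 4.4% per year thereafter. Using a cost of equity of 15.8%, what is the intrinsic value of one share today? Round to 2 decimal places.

$255.62

Two-stage DDM. Project D₁…D_6 at 0.241, terminal growth 0.044, discount at r = 0.158.
D_1 = 14.7059
D_2 = 18.2500
D_3 = 22.6482
D_4 = 28.1064
D_5 = 34.8801
D_6 = 43.2862
Terminal value at t=6: TV = D_7/(r−g) = 45.1907/(0.158−0.044) = 396.4101
P₀ = 14.7059/(1+0.158)^1 + 18.2500/(1+0.158)^2 + 22.6482/(1+0.158)^3 + 28.1064/(1+0.158)^4 + 34.8801/(1+0.158)^5 + 43.2862/(1+0.158)^6 + 396.4101/(1+0.158)^6 = 255.6233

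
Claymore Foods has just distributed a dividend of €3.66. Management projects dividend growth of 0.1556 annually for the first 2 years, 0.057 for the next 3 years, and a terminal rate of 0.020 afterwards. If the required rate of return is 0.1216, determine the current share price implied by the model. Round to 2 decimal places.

€50.67

Three-stage DDM. Project D₁…D_5; terminal Gordon value at t=5 with g = 0.02; discount at r = 0.1216.
D_1 = 4.2295
D_2 = 4.8876
D_3 = 5.1662
D_4 = 5.4607
D_5 = 5.7719
TV_5 = 5.8874/(0.1216−0.02) = 57.9465
P₀ = Σ Dₜ/(1+r)ᵗ + TV_5/(1+r)^5 = 50.6667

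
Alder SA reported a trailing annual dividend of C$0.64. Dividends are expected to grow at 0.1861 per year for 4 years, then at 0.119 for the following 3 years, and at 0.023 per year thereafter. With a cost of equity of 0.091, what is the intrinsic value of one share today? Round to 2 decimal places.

C$20.50

Three-stage DDM. Project D₁…D_7; terminal Gordon value at t=7 with g = 0.023; discount at r = 0.091.
D_1 = 0.7591
D_2 = 0.9004
D_3 = 1.0679
D_4 = 1.2667
D_5 = 1.4174
D_6 = 1.5861
D_7 = 1.7748
TV_7 = 1.8156/(0.091−0.023) = 26.7007
P₀ = Σ Dₜ/(1+r)ᵗ + TV_7/(1+r)^7 = 20.5036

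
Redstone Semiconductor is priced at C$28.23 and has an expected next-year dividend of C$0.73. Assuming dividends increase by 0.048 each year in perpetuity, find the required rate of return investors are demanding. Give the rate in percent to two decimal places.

7.39%

Rearranging the constant-growth DDM: r = D₁/P₀ + g.
r = 0.7300 / 28.23 + 0.048 = 0.02586 + 0.048 = 0.07386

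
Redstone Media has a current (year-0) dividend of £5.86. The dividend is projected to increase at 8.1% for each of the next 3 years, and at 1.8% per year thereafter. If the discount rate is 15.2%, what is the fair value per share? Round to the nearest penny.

Two-stage DDM. Project D₁…D_3 at 0.081, terminal growth 0.018, discount at r = 0.152.
D_1 = 6.3347
D_2 = 6.8478
D_3 = 7.4024
Terminal value at t=3: TV = D_4/(r−g) = 7.5357/(0.152−0.018) = 56.2364
P₀ = 6.3347/(1+0.152)^1 + 6.8478/(1+0.152)^2 + 7.4024/(1+0.152)^3 + 56.2364/(1+0.152)^3 = 52.2848

£52.28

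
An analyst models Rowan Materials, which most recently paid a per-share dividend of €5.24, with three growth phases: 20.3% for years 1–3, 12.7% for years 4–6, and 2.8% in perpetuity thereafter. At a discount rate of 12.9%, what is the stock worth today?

Three-stage DDM. Project D₁…D_6; terminal Gordon value at t=6 with g = 0.028; discount at r = 0.129.
D_1 = 6.3037
D_2 = 7.5834
D_3 = 9.1228
D_4 = 10.2814
D_5 = 11.5871
D_6 = 13.0587
TV_6 = 13.4243/(0.129−0.028) = 132.9143
P₀ = Σ Dₜ/(1+r)ᵗ + TV_6/(1+r)^6 = 101.0043

€101.00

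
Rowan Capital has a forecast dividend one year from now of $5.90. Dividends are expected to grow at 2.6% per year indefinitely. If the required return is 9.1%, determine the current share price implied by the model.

$90.77

Gordon growth model: P₀ = D₁/(r − g), with D₁ = 5.90 given directly.
P₀ = 5.9000 / (0.091 − 0.026) = 5.9000 / 0.065 = 90.7692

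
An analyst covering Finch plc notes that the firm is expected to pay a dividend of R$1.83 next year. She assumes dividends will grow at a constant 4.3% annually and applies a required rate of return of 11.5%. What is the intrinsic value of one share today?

R$25.42

Gordon growth model: P₀ = D₁/(r − g), with D₁ = 1.83 given directly.
P₀ = 1.8300 / (0.115 − 0.043) = 1.8300 / 0.072 = 25.4167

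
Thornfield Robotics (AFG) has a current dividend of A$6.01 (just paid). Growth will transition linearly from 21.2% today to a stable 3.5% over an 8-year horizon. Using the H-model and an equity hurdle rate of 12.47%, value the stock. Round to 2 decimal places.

H-model: P₀ = D₀[(1+g_L) + H(g_S−g_L)]/(r−g_L), with H = 8/2 = 4.
P₀ = 6.01 × [(1+0.035) + 4×(0.212−0.035)] / (0.1247−0.035)
   = 6.01 × 1.7430 / 0.0897 = 116.7829

A$116.78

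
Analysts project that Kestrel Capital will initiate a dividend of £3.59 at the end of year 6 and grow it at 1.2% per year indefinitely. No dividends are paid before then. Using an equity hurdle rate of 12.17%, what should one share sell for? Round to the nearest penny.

Deferred-dividend DDM. At t=5 the remaining stream is a growing perpetuity with first payment D_6 = 3.59.
V_5 = D_6/(r−g) = 3.59/(0.1217−0.012) = 32.7256
P₀ = V_5/(1+r)^5 = 32.7256/(1+0.1217)^5 = 18.4291

£18.43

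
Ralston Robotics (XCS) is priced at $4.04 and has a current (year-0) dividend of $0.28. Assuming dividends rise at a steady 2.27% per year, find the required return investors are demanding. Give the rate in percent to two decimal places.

Rearranging the constant-growth DDM: r = D₁/P₀ + g.
D₁ = 0.28 × (1 + 0.0227) = 0.2864.
r = 0.2864 / 4.04 + 0.0227 = 0.07088 + 0.0227 = 0.09358

9.36%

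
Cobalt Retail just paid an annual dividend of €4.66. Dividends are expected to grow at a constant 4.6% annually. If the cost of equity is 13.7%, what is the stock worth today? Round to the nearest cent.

Gordon growth model: P₀ = D₁/(r − g). D₁ = 4.66 × (1 + 0.046) = 4.8744.
P₀ = 4.8744 / (0.137 − 0.046) = 4.8744 / 0.091 = 53.5644

€53.56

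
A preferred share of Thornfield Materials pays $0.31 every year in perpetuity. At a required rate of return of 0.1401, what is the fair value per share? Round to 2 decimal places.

Zero-growth DDM (perpetuity): P₀ = D/r = 0.31 / 0.1401 = 2.2127

$2.21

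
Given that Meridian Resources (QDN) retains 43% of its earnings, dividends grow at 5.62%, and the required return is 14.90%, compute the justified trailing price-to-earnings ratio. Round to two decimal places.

6.49

Payout ratio b = 1 − 0.43 = 0.57.
Justified trailing P/E = b(1+g)/(r−g) = 0.57×(1+0.0562)/(0.149−0.0562) = 6.4874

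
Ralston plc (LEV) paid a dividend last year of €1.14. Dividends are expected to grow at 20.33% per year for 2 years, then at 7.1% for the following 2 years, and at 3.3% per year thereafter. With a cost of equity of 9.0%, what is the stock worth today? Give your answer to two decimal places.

Three-stage DDM. Project D₁…D_4; terminal Gordon value at t=4 with g = 0.033; discount at r = 0.09.
D_1 = 1.3718
D_2 = 1.6506
D_3 = 1.7678
D_4 = 1.8934
TV_4 = 1.9558/(0.09−0.033) = 34.3129
P₀ = Σ Dₜ/(1+r)ᵗ + TV_4/(1+r)^4 = 29.6623

€29.66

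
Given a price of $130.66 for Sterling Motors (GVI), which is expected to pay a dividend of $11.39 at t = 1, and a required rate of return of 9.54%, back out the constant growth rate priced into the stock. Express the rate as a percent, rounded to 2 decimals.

From P₀ = D₁/(r − g), the implied growth is g = r − D₁/P₀.
g = 0.0954 − 11.39/130.66 = 0.0954 − 0.08717 = 0.00823

0.82%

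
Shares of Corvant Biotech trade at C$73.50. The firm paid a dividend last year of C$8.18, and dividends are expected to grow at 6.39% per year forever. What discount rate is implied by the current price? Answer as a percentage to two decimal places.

18.23%

Rearranging the constant-growth DDM: r = D₁/P₀ + g.
D₁ = 8.18 × (1 + 0.0639) = 8.7027.
r = 8.7027 / 73.50 + 0.0639 = 0.11840 + 0.0639 = 0.18230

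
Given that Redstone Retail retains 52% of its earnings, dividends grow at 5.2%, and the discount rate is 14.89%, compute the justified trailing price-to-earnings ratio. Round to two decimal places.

5.21

Payout ratio b = 1 − 0.52 = 0.48.
Justified trailing P/E = b(1+g)/(r−g) = 0.48×(1+0.052)/(0.1489−0.052) = 5.2111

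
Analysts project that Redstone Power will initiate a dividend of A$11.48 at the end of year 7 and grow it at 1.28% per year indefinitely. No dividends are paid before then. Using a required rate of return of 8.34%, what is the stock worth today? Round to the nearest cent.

Deferred-dividend DDM. At t=6 the remaining stream is a growing perpetuity with first payment D_7 = 11.48.
V_6 = D_7/(r−g) = 11.48/(0.0834−0.0128) = 162.6062
P₀ = V_6/(1+r)^6 = 162.6062/(1+0.0834)^6 = 100.5551

A$100.56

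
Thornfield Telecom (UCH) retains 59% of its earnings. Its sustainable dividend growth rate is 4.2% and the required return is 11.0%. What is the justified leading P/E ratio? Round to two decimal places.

Payout ratio b = 1 − 0.59 = 0.41.
Justified leading P/E = b/(r−g) = 0.41/(0.11−0.042) = 6.0294

6.03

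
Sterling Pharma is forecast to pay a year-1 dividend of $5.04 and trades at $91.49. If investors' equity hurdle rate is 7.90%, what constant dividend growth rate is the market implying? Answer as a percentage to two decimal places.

2.39%

From P₀ = D₁/(r − g), the implied growth is g = r − D₁/P₀.
g = 0.079 − 5.04/91.49 = 0.079 − 0.05509 = 0.02391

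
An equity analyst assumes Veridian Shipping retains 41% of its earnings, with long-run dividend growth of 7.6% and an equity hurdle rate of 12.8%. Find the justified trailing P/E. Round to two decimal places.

Payout ratio b = 1 − 0.41 = 0.59.
Justified trailing P/E = b(1+g)/(r−g) = 0.59×(1+0.076)/(0.128−0.076) = 12.2085

12.21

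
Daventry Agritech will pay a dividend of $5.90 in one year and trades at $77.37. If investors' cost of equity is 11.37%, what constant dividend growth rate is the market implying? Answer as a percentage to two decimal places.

3.74%

From P₀ = D₁/(r − g), the implied growth is g = r − D₁/P₀.
g = 0.1137 − 5.90/77.37 = 0.1137 − 0.07626 = 0.03744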